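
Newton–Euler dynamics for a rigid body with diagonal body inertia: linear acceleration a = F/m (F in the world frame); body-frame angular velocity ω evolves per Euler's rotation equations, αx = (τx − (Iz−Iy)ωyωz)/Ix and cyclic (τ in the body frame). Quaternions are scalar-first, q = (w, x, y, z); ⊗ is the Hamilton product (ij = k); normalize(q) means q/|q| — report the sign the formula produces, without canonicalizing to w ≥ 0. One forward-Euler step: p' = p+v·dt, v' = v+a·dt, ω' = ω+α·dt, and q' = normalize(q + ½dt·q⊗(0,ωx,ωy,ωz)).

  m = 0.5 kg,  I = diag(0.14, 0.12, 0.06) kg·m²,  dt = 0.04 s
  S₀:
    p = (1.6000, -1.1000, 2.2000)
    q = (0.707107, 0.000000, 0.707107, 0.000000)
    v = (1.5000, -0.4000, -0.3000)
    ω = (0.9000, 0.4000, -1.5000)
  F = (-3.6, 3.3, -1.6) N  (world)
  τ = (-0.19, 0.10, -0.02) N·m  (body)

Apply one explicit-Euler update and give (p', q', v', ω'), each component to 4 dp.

p' = (1.6600, -1.1160, 2.1880)
q' = (0.7010, -0.0085, 0.7123, -0.0339)
v' = (1.2120, -0.1360, -0.4280)
ω' = (0.8354, 0.4693, -1.5085)

p + v·dt = (1.6600, -1.1160, 2.1880)
new velocity v' = (1.2120, -0.1360, -0.4280)
α = I⁻¹(τ − ω×Iω) = (-1.6143, 1.7333, -0.2133)
ω' = ω + α·dt = (0.8354, 0.4693, -1.5085)
2q̇ = q⊗(0,ω) = (-0.2828428, -0.4242642, 0.2828428, -1.6970568)
q + ½dt·q⊗(0,ω), renormalized = (0.7010, -0.0085, 0.7123, -0.0339)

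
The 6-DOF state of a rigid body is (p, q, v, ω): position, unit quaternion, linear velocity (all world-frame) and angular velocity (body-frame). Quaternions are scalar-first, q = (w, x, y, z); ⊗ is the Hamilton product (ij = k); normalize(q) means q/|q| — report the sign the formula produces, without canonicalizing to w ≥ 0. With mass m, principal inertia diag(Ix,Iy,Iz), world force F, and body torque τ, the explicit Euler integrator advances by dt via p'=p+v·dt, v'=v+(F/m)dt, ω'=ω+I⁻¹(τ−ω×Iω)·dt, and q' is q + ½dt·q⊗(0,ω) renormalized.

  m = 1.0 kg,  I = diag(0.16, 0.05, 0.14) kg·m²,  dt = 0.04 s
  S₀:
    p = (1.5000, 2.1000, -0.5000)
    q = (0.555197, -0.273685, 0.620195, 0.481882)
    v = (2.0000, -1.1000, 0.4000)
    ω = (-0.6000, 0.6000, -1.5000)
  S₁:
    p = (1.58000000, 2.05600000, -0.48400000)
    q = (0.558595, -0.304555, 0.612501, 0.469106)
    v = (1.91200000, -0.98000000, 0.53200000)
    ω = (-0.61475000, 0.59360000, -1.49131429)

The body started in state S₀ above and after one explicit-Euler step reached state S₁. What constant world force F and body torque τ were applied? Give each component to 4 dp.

rate change Δω = (-0.01475000, -0.00640000, 0.00868571)
τ = I·(Δω/dt) + ω₀×(Iω₀) = (-0.1400, 0.0100, 0.0700)
velocity change Δv = (-0.08800000, 0.12000000, 0.13200000)
F = m·Δv/dt = (-2.2000, 3.0000, 3.3000)

F = (-2.2000, 3.0000, 3.3000)
τ = (-0.1400, 0.0100, 0.0700)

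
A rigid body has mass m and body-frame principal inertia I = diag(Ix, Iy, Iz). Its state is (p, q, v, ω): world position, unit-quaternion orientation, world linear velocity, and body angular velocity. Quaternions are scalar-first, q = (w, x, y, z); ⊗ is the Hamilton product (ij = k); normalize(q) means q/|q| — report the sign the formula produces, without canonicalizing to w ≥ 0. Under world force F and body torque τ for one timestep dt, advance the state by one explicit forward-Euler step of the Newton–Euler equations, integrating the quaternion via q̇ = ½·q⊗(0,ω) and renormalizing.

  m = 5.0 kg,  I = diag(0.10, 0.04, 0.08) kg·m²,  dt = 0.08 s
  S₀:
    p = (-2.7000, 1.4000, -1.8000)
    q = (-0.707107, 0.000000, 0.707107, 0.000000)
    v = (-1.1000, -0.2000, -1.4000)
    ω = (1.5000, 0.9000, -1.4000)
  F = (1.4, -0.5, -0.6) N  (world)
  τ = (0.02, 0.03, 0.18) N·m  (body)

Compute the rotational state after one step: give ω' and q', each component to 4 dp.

ω' = (1.5563, 1.0440, -1.1390)
q' = (-0.7296, -0.0817, 0.6789, -0.0028)

gyro term ω×Iω = (-0.0504, -0.0420, -0.0810)
angular accel α = (0.7040, 1.8000, 3.2625)
ω' = ω + α·dt = (1.5563, 1.0440, -1.1390)
q⊗(0,ω) = (-0.6363963, -2.0506103, -0.6363963, -0.0707107)
updated quaternion q' = (-0.7296, -0.0817, 0.6789, -0.0028)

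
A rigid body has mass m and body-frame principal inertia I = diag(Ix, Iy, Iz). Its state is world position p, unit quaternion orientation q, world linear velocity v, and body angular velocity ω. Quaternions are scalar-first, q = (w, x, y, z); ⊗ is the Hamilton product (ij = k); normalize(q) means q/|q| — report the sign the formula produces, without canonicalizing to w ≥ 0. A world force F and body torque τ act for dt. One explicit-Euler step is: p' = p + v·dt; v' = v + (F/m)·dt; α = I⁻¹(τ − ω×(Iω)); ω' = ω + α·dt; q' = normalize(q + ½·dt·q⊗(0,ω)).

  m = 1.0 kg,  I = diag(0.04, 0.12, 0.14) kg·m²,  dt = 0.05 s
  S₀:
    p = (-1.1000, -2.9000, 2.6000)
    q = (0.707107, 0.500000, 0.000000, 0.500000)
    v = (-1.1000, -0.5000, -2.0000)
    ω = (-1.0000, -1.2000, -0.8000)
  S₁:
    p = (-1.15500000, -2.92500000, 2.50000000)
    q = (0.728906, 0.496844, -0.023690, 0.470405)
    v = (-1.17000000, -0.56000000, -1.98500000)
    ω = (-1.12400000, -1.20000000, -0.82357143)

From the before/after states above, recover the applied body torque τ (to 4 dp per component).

rate change Δω = (-0.12400000, 0.00000000, -0.02357143)
τ = I·(Δω/dt) + ω₀×(Iω₀) = (-0.0800, -0.0800, 0.0300)

τ = (-0.0800, -0.0800, 0.0300)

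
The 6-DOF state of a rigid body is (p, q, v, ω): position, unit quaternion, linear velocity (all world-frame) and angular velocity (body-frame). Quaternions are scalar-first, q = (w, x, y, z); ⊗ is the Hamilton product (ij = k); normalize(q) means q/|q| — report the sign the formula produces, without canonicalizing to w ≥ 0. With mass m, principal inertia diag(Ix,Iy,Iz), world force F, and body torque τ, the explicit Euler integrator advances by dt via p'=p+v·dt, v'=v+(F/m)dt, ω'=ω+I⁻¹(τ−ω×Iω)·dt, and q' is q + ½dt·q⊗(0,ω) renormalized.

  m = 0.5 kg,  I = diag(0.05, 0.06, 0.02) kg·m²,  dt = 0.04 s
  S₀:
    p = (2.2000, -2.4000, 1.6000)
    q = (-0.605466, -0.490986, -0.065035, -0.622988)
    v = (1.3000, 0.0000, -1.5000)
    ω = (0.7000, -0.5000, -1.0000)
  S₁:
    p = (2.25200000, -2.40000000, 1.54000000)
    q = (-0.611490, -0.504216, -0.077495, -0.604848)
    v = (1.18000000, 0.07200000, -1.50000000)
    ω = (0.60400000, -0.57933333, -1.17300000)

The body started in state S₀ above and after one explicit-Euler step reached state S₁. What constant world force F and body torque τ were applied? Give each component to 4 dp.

F = (-1.5000, 0.9000, 0.0000)
τ = (-0.1400, -0.1400, -0.0900)

rate change Δω = (-0.09600000, -0.07933333, -0.17300000)
gyro term ω₀×Iω₀ = (-0.0200, -0.0210, -0.0035)
applied torque τ = (-0.1400, -0.1400, -0.0900)
Δv = v₁−v₀ = (-0.12000000, 0.07200000, 0.00000000)
m·(v₁−v₀)/dt = (-1.5000, 0.9000, 0.0000)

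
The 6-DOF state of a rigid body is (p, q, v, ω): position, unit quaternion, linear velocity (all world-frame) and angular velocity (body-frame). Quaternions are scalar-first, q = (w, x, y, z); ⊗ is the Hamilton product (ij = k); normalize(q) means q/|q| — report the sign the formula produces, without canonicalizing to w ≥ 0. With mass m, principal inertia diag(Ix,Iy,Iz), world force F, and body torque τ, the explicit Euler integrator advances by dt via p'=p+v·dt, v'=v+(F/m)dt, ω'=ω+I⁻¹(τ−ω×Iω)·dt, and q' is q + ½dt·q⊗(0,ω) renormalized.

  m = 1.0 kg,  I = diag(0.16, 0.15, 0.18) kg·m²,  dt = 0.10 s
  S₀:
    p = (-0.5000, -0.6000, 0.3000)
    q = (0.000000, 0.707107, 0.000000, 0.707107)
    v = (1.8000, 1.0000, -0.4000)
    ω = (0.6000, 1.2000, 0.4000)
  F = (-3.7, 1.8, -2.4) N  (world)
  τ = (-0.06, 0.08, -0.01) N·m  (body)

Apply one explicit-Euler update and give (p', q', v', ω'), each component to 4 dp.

(τ − ω×Iω)/I = (-0.4650, 0.5653, -0.0156)
ω' = ω + α·dt = (0.5535, 1.2565, 0.3984)
Hamilton product q⊗(0,ω) = (-0.7071070, -0.8485284, 0.1414214, 0.8485284)
updated quaternion q' = (-0.0353, 0.6631, 0.0071, 0.7477)
new position p' = (-0.3200, -0.5000, 0.2600)
new velocity v' = (1.4300, 1.1800, -0.6400)

p' = (-0.3200, -0.5000, 0.2600)
q' = (-0.0353, 0.6631, 0.0071, 0.7477)
v' = (1.4300, 1.1800, -0.6400)
ω' = (0.5535, 1.2565, 0.3984)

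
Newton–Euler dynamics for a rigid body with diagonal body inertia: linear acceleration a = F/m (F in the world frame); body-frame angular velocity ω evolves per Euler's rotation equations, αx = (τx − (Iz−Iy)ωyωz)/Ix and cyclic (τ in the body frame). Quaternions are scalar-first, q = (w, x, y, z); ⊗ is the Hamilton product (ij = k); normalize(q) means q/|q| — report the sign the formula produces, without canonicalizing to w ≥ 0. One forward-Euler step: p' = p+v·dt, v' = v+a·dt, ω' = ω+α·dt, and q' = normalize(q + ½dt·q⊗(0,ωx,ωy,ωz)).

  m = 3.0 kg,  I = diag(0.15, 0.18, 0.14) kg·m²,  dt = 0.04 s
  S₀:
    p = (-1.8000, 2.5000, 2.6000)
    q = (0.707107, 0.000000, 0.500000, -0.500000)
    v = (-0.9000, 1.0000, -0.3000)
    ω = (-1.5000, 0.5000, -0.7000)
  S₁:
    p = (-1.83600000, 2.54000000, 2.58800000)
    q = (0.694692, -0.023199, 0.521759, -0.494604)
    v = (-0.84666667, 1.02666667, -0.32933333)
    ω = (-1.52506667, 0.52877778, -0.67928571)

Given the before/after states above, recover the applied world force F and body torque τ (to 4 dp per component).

v₁ − v₀ = (0.05333333, 0.02666667, -0.02933333)
applied force F = (4.0000, 2.0000, -2.2000)
rate change Δω = (-0.02506667, 0.02877778, 0.02071429)
gyro term ω₀×Iω₀ = (0.0140, 0.0105, -0.0225)
τ = I·(Δω/dt) + ω₀×(Iω₀) = (-0.0800, 0.1400, 0.0500)

F = (4.0000, 2.0000, -2.2000)
τ = (-0.0800, 0.1400, 0.0500)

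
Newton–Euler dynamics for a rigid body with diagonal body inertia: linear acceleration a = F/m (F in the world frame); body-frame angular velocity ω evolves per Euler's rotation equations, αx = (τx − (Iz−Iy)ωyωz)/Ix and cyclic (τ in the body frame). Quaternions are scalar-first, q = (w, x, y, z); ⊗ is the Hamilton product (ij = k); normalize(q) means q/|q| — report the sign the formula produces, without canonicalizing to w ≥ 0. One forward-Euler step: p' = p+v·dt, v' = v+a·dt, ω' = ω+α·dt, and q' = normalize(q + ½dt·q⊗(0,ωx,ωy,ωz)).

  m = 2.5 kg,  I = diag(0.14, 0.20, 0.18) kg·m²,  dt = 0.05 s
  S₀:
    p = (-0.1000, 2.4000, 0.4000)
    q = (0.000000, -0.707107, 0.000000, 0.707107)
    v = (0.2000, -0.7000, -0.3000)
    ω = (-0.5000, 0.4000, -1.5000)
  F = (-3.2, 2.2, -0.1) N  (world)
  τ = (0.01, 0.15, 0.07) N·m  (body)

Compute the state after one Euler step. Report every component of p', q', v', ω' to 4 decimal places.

p' = (-0.0900, 2.3650, 0.3850)
q' = (0.0177, -0.7136, -0.0353, 0.6995)
v' = (0.1360, -0.6560, -0.3020)
ω' = (-0.5007, 0.4450, -1.4772)

(τ − ω×Iω)/I = (-0.0143, 0.9000, 0.4556)
ω + α·dt = (-0.5007, 0.4450, -1.4772)
q⊗(0,ω) = (0.7071070, -0.2828428, -1.4142140, -0.2828428)
updated quaternion q' = (0.0177, -0.7136, -0.0353, 0.6995)
p' = p + v·dt = (-0.0900, 2.3650, 0.3850)
v' = v + a·dt = (0.1360, -0.6560, -0.3020)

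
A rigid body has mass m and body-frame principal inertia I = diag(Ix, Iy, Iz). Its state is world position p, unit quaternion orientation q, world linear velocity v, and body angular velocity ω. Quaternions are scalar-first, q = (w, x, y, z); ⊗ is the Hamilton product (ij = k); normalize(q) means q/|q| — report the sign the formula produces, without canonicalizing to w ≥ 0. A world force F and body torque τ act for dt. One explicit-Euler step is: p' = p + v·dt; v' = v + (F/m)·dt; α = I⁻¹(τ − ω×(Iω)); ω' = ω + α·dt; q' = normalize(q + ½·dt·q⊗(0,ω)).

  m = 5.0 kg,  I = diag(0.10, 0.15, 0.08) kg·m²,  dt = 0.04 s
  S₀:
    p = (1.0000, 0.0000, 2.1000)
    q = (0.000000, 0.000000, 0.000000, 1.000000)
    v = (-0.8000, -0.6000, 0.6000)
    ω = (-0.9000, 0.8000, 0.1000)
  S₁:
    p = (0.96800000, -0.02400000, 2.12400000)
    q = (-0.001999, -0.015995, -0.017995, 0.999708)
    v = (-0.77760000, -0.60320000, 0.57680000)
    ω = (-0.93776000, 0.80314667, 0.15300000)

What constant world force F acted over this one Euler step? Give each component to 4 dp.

F = (2.8000, -0.4000, -2.9000)

velocity change Δv = (0.02240000, -0.00320000, -0.02320000)
F = m·Δv/dt = (2.8000, -0.4000, -2.9000)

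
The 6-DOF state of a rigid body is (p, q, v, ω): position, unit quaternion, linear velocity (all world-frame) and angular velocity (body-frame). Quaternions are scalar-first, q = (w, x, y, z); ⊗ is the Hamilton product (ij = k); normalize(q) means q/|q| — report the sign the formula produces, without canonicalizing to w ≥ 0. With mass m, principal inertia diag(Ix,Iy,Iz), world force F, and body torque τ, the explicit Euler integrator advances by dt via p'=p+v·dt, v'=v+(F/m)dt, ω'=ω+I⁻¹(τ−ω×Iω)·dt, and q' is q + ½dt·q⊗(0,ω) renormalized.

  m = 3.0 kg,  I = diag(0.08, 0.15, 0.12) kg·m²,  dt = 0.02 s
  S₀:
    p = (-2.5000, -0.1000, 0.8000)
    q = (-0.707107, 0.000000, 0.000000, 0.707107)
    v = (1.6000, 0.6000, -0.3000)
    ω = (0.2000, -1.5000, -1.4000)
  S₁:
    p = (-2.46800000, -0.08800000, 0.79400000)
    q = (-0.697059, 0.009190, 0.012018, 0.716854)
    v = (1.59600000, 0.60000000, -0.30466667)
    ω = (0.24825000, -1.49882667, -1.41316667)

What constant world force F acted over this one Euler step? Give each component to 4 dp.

Δv = v₁−v₀ = (-0.00400000, 0.00000000, -0.00466667)
m·(v₁−v₀)/dt = (-0.6000, 0.0000, -0.7000)

F = (-0.6000, 0.0000, -0.7000)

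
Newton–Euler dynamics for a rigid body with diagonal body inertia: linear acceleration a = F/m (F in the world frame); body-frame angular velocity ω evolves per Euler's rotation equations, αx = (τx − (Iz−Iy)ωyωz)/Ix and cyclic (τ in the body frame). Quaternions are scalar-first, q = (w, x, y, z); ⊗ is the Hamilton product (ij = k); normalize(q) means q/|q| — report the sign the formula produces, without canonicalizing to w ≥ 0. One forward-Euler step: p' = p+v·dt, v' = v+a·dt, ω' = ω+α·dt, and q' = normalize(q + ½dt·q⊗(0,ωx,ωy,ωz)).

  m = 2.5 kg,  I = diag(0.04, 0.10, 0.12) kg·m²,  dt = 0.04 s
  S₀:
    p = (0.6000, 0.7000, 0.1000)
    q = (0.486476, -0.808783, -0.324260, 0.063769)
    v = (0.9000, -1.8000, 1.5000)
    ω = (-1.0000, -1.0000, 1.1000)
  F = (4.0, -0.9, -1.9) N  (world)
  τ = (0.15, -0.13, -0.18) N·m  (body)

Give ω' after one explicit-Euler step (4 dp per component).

ω' = (-0.8280, -1.0872, 1.0200)

precession coupling ω×(Iω) = (-0.0220, 0.0880, 0.0600)
α = I⁻¹(τ − ω×Iω) = (4.3000, -2.1800, -2.0000)
ω' = ω + α·dt = (-0.8280, -1.0872, 1.0200)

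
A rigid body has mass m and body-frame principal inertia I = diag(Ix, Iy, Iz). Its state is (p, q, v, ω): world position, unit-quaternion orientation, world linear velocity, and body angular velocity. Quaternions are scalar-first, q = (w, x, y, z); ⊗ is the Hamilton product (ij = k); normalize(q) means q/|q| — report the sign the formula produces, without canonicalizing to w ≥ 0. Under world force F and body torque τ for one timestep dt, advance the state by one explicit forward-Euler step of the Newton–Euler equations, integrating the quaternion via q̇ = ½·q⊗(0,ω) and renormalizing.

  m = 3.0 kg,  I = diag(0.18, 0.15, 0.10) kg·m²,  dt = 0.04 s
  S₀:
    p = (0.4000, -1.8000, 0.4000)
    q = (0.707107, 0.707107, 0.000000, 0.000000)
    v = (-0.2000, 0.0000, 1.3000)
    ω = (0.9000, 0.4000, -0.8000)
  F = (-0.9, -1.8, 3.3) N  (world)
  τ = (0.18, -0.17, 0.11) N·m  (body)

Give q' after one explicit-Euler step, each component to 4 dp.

q' = (0.6942, 0.7196, 0.0170, -0.0057)

q⊗(0,ω) = (-0.6363963, 0.6363963, 0.8485284, -0.2828428)
q' = normalize(q + ½dt·q⊗(0,ω)) = (0.6942, 0.7196, 0.0170, -0.0057)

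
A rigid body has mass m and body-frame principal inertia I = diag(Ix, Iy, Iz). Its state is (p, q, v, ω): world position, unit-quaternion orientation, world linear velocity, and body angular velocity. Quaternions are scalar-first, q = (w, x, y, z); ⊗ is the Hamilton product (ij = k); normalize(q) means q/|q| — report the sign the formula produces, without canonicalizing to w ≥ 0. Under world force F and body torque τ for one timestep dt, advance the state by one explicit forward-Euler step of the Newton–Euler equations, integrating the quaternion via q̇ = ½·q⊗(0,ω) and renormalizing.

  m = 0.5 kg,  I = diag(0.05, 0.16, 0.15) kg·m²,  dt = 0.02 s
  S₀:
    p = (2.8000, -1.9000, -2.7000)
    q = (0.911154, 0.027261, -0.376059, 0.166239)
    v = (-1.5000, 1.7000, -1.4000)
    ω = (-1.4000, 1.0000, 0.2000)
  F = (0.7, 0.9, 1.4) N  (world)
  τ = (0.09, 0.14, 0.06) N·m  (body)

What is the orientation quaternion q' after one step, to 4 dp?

q⊗(0,ω) = (0.3809766, -1.5170664, 0.6729672, -0.3169908)
q + ½dt·q⊗(0,ω), renormalized = (0.9148, 0.0121, -0.3693, 0.1630)

q' = (0.9148, 0.0121, -0.3693, 0.1630)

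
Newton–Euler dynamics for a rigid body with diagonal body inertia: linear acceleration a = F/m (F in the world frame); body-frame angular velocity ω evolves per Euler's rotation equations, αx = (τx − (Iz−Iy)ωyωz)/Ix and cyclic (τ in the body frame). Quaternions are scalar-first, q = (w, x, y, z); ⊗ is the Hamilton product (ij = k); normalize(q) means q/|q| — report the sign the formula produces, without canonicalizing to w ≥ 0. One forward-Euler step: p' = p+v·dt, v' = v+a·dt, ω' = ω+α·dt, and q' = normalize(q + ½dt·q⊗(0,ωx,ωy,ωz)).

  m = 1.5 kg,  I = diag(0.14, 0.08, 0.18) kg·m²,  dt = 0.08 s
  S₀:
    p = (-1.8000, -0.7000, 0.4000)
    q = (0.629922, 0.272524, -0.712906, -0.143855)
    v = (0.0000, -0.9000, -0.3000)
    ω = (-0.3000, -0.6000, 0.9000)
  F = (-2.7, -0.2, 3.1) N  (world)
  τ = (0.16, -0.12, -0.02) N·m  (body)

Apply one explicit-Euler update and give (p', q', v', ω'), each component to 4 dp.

p' = (-1.8000, -0.7720, 0.3760)
q' = (0.6206, 0.2356, -0.7354, -0.1361)
v' = (-0.1440, -0.9107, -0.1347)
ω' = (-0.1777, -0.7308, 0.8959)

precession coupling ω×(Iω) = (-0.0540, 0.0108, -0.0108)
α = I⁻¹(τ − ω×Iω) = (1.5286, -1.6350, -0.0511)
ω' = ω + α·dt = (-0.1777, -0.7308, 0.8959)
q⊗(0,ω) = (-0.2165169, -0.9169050, -0.5800683, 0.1895436)
q + ½dt·q⊗(0,ω), renormalized = (0.6206, 0.2356, -0.7354, -0.1361)
a = F/m = (-1.8000, -0.1333, 2.0667)
new position p' = (-1.8000, -0.7720, 0.3760)
new velocity v' = (-0.1440, -0.9107, -0.1347)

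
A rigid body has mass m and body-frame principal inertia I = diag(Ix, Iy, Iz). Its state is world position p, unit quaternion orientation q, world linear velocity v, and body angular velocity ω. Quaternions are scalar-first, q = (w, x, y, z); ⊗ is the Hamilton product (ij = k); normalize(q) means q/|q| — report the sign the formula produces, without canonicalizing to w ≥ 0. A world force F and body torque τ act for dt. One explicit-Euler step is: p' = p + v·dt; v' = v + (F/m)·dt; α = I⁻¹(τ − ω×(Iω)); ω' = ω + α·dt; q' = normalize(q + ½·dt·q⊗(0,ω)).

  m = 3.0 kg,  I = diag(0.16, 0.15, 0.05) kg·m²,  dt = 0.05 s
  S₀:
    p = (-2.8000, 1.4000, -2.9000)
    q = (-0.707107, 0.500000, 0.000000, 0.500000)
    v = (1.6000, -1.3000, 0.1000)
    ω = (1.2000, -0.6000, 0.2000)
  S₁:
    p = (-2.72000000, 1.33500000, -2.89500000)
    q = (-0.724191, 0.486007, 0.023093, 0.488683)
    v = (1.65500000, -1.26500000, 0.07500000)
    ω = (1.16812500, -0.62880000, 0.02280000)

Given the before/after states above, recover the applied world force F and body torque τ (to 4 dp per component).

Δω = ω₁−ω₀ = (-0.03187500, -0.02880000, -0.17720000)
τ = I·(Δω/dt) + ω₀×(Iω₀) = (-0.0900, -0.0600, -0.1700)
v₁ − v₀ = (0.05500000, 0.03500000, -0.02500000)
F = m·Δv/dt = (3.3000, 2.1000, -1.5000)

F = (3.3000, 2.1000, -1.5000)
τ = (-0.0900, -0.0600, -0.1700)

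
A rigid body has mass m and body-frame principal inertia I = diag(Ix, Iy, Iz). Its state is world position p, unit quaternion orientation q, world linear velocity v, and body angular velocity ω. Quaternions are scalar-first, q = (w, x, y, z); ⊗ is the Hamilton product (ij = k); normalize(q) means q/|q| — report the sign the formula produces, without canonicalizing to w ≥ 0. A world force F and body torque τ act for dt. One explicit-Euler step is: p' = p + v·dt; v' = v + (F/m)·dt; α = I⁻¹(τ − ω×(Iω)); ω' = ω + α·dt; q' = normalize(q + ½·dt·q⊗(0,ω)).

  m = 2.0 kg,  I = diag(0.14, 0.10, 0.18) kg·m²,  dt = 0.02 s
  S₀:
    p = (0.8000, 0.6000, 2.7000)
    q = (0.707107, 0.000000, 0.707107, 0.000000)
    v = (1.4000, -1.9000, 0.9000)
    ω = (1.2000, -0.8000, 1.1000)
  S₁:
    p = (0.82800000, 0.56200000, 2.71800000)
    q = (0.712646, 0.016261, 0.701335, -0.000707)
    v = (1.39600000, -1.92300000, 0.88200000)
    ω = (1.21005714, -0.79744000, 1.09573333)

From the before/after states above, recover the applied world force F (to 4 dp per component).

Δv = v₁−v₀ = (-0.00400000, -0.02300000, -0.01800000)
F = m·Δv/dt = (-0.4000, -2.3000, -1.8000)

F = (-0.4000, -2.3000, -1.8000)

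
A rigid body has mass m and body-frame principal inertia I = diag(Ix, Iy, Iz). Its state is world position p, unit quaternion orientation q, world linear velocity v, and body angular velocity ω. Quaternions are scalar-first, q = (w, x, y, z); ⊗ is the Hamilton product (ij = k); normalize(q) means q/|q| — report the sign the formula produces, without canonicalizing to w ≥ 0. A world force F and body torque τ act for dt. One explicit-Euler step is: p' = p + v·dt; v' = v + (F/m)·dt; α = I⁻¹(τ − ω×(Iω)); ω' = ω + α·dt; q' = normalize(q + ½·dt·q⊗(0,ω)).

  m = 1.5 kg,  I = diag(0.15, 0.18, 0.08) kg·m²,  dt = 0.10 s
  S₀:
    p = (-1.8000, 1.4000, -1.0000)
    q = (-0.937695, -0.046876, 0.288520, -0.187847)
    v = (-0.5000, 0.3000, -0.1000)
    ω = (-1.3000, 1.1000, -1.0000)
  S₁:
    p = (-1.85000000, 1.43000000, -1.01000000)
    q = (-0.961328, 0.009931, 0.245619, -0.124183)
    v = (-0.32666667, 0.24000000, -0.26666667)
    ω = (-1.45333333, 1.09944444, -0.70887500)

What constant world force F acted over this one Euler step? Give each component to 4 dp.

F = (2.6000, -0.9000, -2.5000)

v₁ − v₀ = (0.17333333, -0.06000000, -0.16666667)
applied force F = (2.6000, -0.9000, -2.5000)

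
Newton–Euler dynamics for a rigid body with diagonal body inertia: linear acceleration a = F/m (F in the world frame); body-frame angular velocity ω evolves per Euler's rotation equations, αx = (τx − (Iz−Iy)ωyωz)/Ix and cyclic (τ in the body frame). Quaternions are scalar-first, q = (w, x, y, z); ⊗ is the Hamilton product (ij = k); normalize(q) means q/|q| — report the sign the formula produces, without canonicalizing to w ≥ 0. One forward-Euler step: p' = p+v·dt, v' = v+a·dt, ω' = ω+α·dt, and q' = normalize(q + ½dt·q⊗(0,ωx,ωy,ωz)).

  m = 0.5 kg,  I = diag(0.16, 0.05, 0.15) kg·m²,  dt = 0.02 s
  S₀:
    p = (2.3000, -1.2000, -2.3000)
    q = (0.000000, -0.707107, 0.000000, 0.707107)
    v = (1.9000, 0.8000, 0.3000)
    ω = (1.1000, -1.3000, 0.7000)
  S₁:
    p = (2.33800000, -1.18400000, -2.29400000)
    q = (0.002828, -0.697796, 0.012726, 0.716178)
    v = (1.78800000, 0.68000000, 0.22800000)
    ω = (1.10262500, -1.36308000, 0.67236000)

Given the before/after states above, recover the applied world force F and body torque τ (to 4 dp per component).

F = (-2.8000, -3.0000, -1.8000)
τ = (-0.0700, -0.1500, -0.0500)

ω₁ − ω₀ = (0.00262500, -0.06308000, -0.02764000)
τ = I·(Δω/dt) + ω₀×(Iω₀) = (-0.0700, -0.1500, -0.0500)
v₁ − v₀ = (-0.11200000, -0.12000000, -0.07200000)
m·(v₁−v₀)/dt = (-2.8000, -3.0000, -1.8000)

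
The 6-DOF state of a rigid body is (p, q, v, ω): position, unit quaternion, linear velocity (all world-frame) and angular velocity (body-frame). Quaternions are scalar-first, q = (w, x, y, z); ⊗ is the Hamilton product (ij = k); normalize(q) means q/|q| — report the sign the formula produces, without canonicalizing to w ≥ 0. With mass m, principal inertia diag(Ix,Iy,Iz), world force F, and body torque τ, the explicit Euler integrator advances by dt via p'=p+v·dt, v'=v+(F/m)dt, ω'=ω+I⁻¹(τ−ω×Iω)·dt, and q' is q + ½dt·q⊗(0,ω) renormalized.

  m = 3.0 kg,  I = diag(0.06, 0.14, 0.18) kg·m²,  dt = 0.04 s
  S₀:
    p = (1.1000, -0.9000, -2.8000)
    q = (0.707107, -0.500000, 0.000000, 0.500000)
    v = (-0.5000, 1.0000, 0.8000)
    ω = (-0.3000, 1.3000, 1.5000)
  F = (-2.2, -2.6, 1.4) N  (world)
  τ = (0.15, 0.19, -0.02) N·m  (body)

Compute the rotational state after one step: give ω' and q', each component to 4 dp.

precession coupling ω×(Iω) = (0.0780, 0.0540, -0.0312)
angular accel α = (1.2000, 0.9714, 0.0622)
new body rate ω' = (-0.2520, 1.3389, 1.5025)
q⊗(0,ω) = (-0.9000000, -0.8621321, 1.5192391, 0.4106605)
q + ½dt·q⊗(0,ω), renormalized = (0.6886, -0.5168, 0.0304, 0.5078)

ω' = (-0.2520, 1.3389, 1.5025)
q' = (0.6886, -0.5168, 0.0304, 0.5078)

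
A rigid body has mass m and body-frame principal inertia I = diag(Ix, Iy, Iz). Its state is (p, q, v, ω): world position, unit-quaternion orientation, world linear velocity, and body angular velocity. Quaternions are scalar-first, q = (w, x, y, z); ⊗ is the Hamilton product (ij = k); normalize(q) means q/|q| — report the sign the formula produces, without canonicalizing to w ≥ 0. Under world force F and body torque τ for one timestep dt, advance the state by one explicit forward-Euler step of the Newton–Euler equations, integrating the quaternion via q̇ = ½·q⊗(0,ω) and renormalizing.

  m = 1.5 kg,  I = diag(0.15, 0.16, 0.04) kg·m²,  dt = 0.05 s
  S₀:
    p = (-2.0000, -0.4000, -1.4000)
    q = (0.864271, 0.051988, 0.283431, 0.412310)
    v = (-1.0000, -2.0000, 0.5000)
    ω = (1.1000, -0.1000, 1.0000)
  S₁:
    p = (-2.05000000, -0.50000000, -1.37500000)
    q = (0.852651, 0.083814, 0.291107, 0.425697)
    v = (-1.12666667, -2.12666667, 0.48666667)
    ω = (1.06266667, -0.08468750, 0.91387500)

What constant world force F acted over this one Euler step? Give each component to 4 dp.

v₁ − v₀ = (-0.12666667, -0.12666667, -0.01333333)
m·(v₁−v₀)/dt = (-3.8000, -3.8000, -0.4000)

F = (-3.8000, -3.8000, -0.4000)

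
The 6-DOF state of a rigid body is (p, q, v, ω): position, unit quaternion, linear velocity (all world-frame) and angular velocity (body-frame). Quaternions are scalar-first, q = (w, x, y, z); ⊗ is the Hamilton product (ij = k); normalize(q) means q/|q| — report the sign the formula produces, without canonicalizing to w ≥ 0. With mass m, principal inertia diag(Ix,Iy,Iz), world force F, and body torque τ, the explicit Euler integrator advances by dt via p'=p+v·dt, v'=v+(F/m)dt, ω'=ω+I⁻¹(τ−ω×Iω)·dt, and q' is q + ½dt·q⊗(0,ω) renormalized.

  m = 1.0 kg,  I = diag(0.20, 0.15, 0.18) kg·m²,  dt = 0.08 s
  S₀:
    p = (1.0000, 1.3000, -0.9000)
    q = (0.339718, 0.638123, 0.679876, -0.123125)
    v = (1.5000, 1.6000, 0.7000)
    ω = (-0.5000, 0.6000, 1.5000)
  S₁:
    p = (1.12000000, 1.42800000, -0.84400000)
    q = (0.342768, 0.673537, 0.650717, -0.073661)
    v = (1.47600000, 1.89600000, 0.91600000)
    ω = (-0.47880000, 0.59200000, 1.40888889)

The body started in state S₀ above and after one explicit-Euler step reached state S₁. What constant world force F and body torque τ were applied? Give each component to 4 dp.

F = (-0.3000, 3.7000, 2.7000)
τ = (0.0800, -0.0300, -0.1900)

Δω = ω₁−ω₀ = (0.02120000, -0.00800000, -0.09111111)
precession coupling = (0.0270, -0.0150, 0.0150)
applied torque τ = (0.0800, -0.0300, -0.1900)
v₁ − v₀ = (-0.02400000, 0.29600000, 0.21600000)
applied force F = (-0.3000, 3.7000, 2.7000)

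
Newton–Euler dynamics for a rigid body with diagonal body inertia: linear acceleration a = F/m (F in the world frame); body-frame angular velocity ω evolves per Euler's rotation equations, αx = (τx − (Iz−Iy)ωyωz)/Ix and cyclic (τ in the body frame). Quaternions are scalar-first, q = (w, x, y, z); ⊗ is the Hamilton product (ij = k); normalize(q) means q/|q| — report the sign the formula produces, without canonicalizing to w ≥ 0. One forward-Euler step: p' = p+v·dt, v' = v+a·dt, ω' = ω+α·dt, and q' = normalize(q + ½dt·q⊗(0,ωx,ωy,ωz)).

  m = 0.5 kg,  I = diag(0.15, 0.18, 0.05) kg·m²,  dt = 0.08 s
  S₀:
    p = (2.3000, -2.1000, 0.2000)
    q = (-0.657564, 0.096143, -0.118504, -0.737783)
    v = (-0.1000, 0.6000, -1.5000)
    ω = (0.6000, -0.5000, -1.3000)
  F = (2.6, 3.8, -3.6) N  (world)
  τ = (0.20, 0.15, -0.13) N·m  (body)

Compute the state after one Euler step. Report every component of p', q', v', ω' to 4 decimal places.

p + v·dt = (2.2920, -2.0520, 0.0800)
v' = v + a·dt = (0.3160, 1.2080, -2.0760)
precession coupling ω×(Iω) = (-0.0845, -0.0780, -0.0090)
(τ − ω×Iω)/I = (1.8967, 1.2667, -2.4200)
new body rate ω' = (0.7517, -0.3987, -1.4936)
Hamilton product q⊗(0,ω) = (-1.0760557, -0.6093747, 0.0110981, 0.8778641)
q + ½dt·q⊗(0,ω), renormalized = (-0.6993, 0.0716, -0.1178, -0.7014)

p' = (2.2920, -2.0520, 0.0800)
q' = (-0.6993, 0.0716, -0.1178, -0.7014)
v' = (0.3160, 1.2080, -2.0760)
ω' = (0.7517, -0.3987, -1.4936)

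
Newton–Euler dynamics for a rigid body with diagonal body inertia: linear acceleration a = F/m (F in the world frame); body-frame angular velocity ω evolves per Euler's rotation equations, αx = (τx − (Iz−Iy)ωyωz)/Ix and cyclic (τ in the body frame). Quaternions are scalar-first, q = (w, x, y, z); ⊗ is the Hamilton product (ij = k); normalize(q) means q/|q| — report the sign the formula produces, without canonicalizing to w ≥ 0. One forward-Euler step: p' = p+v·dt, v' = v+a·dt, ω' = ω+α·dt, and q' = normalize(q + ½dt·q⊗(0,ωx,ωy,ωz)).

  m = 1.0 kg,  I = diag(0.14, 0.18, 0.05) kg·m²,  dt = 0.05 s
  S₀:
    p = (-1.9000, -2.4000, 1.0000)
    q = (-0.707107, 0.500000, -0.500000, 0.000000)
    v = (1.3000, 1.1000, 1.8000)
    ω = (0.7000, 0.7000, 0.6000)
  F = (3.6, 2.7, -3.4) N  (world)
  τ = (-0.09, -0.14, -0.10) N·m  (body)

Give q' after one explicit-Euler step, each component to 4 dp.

q⊗(0,ω) = (0.0000000, -0.7949749, -0.7949749, 0.2757358)
updated quaternion q' = (-0.7068, 0.4799, -0.5197, 0.0069)

q' = (-0.7068, 0.4799, -0.5197, 0.0069)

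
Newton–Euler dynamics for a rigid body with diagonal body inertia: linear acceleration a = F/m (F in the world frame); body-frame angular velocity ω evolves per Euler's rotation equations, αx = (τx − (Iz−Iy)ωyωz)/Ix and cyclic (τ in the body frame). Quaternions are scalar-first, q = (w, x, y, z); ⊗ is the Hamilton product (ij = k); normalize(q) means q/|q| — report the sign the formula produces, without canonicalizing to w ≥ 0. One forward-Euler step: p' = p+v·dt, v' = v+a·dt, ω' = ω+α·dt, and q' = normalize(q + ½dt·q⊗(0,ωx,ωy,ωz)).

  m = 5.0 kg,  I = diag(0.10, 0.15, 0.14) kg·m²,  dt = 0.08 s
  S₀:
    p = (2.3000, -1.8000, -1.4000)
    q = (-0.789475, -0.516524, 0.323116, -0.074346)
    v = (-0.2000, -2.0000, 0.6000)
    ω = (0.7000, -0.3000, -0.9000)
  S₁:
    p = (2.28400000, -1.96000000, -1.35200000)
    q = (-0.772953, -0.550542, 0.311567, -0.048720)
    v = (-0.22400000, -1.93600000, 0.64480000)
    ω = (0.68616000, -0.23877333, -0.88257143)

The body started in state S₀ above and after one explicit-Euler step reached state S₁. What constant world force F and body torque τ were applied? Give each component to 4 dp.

F = (-1.5000, 4.0000, 2.8000)
τ = (-0.0200, 0.1400, 0.0200)

Δv = v₁−v₀ = (-0.02400000, 0.06400000, 0.04480000)
F = m·Δv/dt = (-1.5000, 4.0000, 2.8000)
Δω = ω₁−ω₀ = (-0.01384000, 0.06122667, 0.01742857)
gyro term ω₀×Iω₀ = (-0.0027, 0.0252, -0.0105)
applied torque τ = (-0.0200, 0.1400, 0.0200)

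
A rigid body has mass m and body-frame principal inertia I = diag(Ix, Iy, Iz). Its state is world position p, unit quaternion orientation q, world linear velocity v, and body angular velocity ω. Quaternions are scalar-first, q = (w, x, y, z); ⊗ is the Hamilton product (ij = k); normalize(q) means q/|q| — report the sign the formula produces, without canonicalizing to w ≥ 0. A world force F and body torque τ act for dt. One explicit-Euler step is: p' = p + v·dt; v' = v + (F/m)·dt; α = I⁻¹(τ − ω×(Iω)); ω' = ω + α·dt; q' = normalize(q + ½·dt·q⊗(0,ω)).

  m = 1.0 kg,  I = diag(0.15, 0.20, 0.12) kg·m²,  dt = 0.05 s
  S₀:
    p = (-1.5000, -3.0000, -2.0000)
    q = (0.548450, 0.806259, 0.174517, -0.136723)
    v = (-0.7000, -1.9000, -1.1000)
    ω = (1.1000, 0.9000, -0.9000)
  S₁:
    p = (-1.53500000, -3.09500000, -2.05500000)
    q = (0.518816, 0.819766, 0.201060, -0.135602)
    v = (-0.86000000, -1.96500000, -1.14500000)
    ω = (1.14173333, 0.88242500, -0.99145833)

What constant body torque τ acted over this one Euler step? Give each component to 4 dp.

Δω = ω₁−ω₀ = (0.04173333, -0.01757500, -0.09145833)
applied torque τ = (0.1900, -0.1000, -0.1700)

τ = (0.1900, -0.1000, -0.1700)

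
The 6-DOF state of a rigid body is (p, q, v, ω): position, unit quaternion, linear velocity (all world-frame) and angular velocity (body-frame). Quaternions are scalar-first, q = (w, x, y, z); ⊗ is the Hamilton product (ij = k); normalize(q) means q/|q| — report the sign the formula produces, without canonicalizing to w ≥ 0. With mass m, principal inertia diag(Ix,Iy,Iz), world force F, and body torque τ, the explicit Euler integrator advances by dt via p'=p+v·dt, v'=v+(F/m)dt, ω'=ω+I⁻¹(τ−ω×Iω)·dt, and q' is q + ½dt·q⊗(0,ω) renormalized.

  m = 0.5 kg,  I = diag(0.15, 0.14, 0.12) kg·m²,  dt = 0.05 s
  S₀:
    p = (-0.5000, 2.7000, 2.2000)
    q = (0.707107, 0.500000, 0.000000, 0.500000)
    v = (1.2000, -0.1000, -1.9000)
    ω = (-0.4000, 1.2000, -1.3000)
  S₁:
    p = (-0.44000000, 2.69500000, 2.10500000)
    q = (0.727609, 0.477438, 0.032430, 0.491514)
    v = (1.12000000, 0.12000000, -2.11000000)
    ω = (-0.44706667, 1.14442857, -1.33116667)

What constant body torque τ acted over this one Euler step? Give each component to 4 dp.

Δω = ω₁−ω₀ = (-0.04706667, -0.05557143, -0.03116667)
gyro term ω₀×Iω₀ = (0.0312, 0.0156, 0.0048)
I·α + gyro = (-0.1100, -0.1400, -0.0700)

τ = (-0.1100, -0.1400, -0.0700)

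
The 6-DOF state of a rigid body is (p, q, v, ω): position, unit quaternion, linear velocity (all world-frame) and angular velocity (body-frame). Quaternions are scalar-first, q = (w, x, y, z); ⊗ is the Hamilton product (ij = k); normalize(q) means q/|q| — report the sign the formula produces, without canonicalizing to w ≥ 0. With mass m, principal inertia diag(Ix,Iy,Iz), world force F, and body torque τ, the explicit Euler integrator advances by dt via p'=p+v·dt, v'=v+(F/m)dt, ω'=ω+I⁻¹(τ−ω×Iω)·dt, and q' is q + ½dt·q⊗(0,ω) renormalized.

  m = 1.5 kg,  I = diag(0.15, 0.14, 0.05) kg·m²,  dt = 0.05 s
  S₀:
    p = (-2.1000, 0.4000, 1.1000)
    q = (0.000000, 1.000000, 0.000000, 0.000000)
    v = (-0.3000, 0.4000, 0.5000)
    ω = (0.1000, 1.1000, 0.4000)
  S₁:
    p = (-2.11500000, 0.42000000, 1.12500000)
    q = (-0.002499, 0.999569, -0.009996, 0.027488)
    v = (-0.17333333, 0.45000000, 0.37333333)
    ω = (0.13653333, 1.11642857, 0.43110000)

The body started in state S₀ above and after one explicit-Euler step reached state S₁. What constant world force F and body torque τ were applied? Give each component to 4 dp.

ω₁ − ω₀ = (0.03653333, 0.01642857, 0.03110000)
precession coupling = (-0.0396, 0.0040, -0.0011)
I·α + gyro = (0.0700, 0.0500, 0.0300)
velocity change Δv = (0.12666667, 0.05000000, -0.12666667)
applied force F = (3.8000, 1.5000, -3.8000)

F = (3.8000, 1.5000, -3.8000)
τ = (0.0700, 0.0500, 0.0300)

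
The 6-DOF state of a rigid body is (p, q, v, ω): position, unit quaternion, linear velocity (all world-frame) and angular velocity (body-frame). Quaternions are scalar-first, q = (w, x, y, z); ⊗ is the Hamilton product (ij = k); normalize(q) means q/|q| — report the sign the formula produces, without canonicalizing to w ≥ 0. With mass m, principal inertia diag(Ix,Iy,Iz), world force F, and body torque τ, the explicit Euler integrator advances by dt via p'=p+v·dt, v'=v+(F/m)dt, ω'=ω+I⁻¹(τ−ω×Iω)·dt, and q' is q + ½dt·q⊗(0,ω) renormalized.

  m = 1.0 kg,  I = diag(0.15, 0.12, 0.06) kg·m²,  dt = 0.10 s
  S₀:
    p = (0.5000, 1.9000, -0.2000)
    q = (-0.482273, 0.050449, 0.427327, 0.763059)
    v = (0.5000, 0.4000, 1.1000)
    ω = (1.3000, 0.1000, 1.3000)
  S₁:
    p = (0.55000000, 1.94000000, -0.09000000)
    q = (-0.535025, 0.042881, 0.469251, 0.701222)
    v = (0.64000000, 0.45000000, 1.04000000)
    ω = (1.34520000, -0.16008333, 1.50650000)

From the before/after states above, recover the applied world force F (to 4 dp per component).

v₁ − v₀ = (0.14000000, 0.05000000, -0.06000000)
applied force F = (1.4000, 0.5000, -0.6000)

F = (1.4000, 0.5000, -0.6000)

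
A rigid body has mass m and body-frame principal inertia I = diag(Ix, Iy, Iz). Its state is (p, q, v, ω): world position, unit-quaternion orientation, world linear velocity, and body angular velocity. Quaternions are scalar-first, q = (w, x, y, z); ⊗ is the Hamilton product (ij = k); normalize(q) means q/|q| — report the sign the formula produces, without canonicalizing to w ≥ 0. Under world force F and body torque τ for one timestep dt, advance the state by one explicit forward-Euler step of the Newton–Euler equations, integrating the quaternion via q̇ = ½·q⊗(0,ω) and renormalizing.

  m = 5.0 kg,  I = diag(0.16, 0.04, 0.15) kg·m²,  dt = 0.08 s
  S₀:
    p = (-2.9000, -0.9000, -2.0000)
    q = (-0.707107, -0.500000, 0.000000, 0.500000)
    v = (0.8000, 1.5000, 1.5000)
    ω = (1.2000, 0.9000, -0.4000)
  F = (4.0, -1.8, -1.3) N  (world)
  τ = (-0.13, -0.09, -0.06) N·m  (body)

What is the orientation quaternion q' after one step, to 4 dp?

q' = (-0.6738, -0.5509, -0.0094, 0.4924)

2q̇ = q⊗(0,ω) = (0.8000000, -1.2985284, -0.2363963, -0.1671572)
q + ½dt·q⊗(0,ω), renormalized = (-0.6738, -0.5509, -0.0094, 0.4924)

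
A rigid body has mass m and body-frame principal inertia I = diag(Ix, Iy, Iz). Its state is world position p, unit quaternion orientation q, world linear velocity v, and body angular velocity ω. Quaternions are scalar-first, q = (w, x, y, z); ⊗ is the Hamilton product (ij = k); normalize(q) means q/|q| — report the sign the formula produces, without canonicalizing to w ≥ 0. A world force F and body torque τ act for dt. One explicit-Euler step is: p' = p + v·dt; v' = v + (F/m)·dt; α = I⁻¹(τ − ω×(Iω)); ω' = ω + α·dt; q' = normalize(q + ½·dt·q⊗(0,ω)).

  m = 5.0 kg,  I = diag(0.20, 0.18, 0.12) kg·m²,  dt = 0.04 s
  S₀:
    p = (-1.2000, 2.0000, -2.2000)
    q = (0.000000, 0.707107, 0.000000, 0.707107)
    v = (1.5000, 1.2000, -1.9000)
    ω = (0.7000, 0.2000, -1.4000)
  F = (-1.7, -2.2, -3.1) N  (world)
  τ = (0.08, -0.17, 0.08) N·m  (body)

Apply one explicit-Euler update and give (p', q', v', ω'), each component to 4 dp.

p' = (-1.1400, 2.0480, -2.2760)
q' = (0.0099, 0.7039, 0.0297, 0.7096)
v' = (1.4864, 1.1824, -1.9248)
ω' = (0.7126, 0.1796, -1.3724)

(τ − ω×Iω)/I = (0.3160, -0.5089, 0.6900)
new body rate ω' = (0.7126, 0.1796, -1.3724)
Hamilton product q⊗(0,ω) = (0.4949749, -0.1414214, 1.4849247, 0.1414214)
updated quaternion q' = (0.0099, 0.7039, 0.0297, 0.7096)
p + v·dt = (-1.1400, 2.0480, -2.2760)
v' = v + a·dt = (1.4864, 1.1824, -1.9248)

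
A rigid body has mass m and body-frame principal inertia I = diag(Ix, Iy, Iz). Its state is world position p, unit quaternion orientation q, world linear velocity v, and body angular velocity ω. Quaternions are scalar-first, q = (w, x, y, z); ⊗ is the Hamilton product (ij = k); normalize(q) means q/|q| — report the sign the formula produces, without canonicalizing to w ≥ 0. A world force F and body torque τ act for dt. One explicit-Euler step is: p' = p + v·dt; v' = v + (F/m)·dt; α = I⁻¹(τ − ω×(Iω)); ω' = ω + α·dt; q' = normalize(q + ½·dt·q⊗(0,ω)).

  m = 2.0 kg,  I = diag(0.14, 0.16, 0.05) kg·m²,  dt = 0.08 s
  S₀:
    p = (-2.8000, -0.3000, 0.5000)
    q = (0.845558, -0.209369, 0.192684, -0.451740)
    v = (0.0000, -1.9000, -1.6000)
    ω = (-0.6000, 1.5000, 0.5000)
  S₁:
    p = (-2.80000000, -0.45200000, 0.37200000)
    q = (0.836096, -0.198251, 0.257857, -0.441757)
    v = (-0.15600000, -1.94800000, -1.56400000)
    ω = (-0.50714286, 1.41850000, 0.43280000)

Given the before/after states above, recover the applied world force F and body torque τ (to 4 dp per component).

F = (-3.9000, -1.2000, 0.9000)
τ = (0.0800, -0.1900, -0.0600)

Δω = ω₁−ω₀ = (0.09285714, -0.08150000, -0.06720000)
ω₀×(Iω₀) = (-0.0825, -0.0270, -0.0180)
applied torque τ = (0.0800, -0.1900, -0.0600)
Δv = v₁−v₀ = (-0.15600000, -0.04800000, 0.03600000)
applied force F = (-3.9000, -1.2000, 0.9000)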